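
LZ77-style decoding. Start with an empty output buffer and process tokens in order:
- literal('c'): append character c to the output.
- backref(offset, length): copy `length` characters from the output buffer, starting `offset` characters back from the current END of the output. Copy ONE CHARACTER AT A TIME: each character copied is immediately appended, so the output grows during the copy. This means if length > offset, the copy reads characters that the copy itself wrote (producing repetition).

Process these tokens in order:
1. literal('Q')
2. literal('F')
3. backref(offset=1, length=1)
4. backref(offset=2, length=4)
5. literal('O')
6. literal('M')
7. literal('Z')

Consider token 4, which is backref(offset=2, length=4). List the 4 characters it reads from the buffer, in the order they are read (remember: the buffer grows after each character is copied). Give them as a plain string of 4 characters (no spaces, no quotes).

Answer: FFFF

Derivation:
Token 1: literal('Q'). Output: "Q"
Token 2: literal('F'). Output: "QF"
Token 3: backref(off=1, len=1). Copied 'F' from pos 1. Output: "QFF"
Token 4: backref(off=2, len=4). Buffer before: "QFF" (len 3)
  byte 1: read out[1]='F', append. Buffer now: "QFFF"
  byte 2: read out[2]='F', append. Buffer now: "QFFFF"
  byte 3: read out[3]='F', append. Buffer now: "QFFFFF"
  byte 4: read out[4]='F', append. Buffer now: "QFFFFFF"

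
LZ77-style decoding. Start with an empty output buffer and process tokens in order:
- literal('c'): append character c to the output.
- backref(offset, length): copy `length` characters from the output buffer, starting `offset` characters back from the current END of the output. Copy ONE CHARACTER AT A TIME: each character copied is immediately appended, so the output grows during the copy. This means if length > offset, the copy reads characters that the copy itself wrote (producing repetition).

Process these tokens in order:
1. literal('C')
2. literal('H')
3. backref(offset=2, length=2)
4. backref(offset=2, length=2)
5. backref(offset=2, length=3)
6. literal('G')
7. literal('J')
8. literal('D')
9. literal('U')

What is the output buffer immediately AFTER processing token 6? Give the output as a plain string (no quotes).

Answer: CHCHCHCHCG

Derivation:
Token 1: literal('C'). Output: "C"
Token 2: literal('H'). Output: "CH"
Token 3: backref(off=2, len=2). Copied 'CH' from pos 0. Output: "CHCH"
Token 4: backref(off=2, len=2). Copied 'CH' from pos 2. Output: "CHCHCH"
Token 5: backref(off=2, len=3) (overlapping!). Copied 'CHC' from pos 4. Output: "CHCHCHCHC"
Token 6: literal('G'). Output: "CHCHCHCHCG"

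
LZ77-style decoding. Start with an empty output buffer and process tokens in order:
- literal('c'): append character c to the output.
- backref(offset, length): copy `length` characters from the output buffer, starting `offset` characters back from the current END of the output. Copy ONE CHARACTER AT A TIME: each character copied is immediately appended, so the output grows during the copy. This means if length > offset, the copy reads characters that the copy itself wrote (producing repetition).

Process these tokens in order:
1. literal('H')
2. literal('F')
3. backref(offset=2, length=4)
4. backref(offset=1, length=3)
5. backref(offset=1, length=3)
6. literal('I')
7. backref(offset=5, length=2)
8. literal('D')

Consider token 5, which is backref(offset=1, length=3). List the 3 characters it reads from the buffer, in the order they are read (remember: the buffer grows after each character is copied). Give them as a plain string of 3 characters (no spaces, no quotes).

Answer: FFF

Derivation:
Token 1: literal('H'). Output: "H"
Token 2: literal('F'). Output: "HF"
Token 3: backref(off=2, len=4) (overlapping!). Copied 'HFHF' from pos 0. Output: "HFHFHF"
Token 4: backref(off=1, len=3) (overlapping!). Copied 'FFF' from pos 5. Output: "HFHFHFFFF"
Token 5: backref(off=1, len=3). Buffer before: "HFHFHFFFF" (len 9)
  byte 1: read out[8]='F', append. Buffer now: "HFHFHFFFFF"
  byte 2: read out[9]='F', append. Buffer now: "HFHFHFFFFFF"
  byte 3: read out[10]='F', append. Buffer now: "HFHFHFFFFFFF"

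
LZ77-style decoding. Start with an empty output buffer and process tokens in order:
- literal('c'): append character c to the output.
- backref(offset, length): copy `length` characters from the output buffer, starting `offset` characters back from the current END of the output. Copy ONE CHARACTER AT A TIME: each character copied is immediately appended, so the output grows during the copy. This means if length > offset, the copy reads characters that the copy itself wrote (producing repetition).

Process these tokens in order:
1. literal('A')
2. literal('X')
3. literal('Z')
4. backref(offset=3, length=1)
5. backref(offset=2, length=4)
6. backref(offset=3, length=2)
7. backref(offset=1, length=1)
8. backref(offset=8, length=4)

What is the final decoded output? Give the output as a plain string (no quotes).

Token 1: literal('A'). Output: "A"
Token 2: literal('X'). Output: "AX"
Token 3: literal('Z'). Output: "AXZ"
Token 4: backref(off=3, len=1). Copied 'A' from pos 0. Output: "AXZA"
Token 5: backref(off=2, len=4) (overlapping!). Copied 'ZAZA' from pos 2. Output: "AXZAZAZA"
Token 6: backref(off=3, len=2). Copied 'AZ' from pos 5. Output: "AXZAZAZAAZ"
Token 7: backref(off=1, len=1). Copied 'Z' from pos 9. Output: "AXZAZAZAAZZ"
Token 8: backref(off=8, len=4). Copied 'AZAZ' from pos 3. Output: "AXZAZAZAAZZAZAZ"

Answer: AXZAZAZAAZZAZAZ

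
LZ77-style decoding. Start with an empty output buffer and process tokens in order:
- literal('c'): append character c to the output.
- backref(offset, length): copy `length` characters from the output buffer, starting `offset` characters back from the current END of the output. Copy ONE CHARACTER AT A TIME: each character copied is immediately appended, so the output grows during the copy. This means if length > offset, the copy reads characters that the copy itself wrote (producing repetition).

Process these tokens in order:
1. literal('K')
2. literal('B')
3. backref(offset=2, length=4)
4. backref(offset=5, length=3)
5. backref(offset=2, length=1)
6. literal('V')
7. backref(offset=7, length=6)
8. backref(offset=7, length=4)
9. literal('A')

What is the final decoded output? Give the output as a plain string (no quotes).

Answer: KBKBKBBKBKVKBBKBKVKBBA

Derivation:
Token 1: literal('K'). Output: "K"
Token 2: literal('B'). Output: "KB"
Token 3: backref(off=2, len=4) (overlapping!). Copied 'KBKB' from pos 0. Output: "KBKBKB"
Token 4: backref(off=5, len=3). Copied 'BKB' from pos 1. Output: "KBKBKBBKB"
Token 5: backref(off=2, len=1). Copied 'K' from pos 7. Output: "KBKBKBBKBK"
Token 6: literal('V'). Output: "KBKBKBBKBKV"
Token 7: backref(off=7, len=6). Copied 'KBBKBK' from pos 4. Output: "KBKBKBBKBKVKBBKBK"
Token 8: backref(off=7, len=4). Copied 'VKBB' from pos 10. Output: "KBKBKBBKBKVKBBKBKVKBB"
Token 9: literal('A'). Output: "KBKBKBBKBKVKBBKBKVKBBA"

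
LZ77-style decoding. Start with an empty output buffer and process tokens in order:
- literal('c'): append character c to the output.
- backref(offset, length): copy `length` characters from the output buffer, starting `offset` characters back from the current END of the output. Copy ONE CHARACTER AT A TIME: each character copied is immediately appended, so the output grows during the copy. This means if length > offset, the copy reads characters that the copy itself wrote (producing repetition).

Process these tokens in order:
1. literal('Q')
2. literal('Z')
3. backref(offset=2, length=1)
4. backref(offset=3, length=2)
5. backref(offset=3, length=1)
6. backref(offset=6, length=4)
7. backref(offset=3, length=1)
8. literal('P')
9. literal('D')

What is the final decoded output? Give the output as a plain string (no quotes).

Token 1: literal('Q'). Output: "Q"
Token 2: literal('Z'). Output: "QZ"
Token 3: backref(off=2, len=1). Copied 'Q' from pos 0. Output: "QZQ"
Token 4: backref(off=3, len=2). Copied 'QZ' from pos 0. Output: "QZQQZ"
Token 5: backref(off=3, len=1). Copied 'Q' from pos 2. Output: "QZQQZQ"
Token 6: backref(off=6, len=4). Copied 'QZQQ' from pos 0. Output: "QZQQZQQZQQ"
Token 7: backref(off=3, len=1). Copied 'Z' from pos 7. Output: "QZQQZQQZQQZ"
Token 8: literal('P'). Output: "QZQQZQQZQQZP"
Token 9: literal('D'). Output: "QZQQZQQZQQZPD"

Answer: QZQQZQQZQQZPD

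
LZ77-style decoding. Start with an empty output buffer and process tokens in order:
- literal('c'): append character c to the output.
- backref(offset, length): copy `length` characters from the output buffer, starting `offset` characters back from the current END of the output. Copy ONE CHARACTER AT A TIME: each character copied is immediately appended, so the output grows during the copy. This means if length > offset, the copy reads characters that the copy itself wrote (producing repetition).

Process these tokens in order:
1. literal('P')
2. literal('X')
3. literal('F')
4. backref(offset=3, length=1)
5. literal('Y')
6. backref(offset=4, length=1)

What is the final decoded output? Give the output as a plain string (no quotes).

Answer: PXFPYX

Derivation:
Token 1: literal('P'). Output: "P"
Token 2: literal('X'). Output: "PX"
Token 3: literal('F'). Output: "PXF"
Token 4: backref(off=3, len=1). Copied 'P' from pos 0. Output: "PXFP"
Token 5: literal('Y'). Output: "PXFPY"
Token 6: backref(off=4, len=1). Copied 'X' from pos 1. Output: "PXFPYX"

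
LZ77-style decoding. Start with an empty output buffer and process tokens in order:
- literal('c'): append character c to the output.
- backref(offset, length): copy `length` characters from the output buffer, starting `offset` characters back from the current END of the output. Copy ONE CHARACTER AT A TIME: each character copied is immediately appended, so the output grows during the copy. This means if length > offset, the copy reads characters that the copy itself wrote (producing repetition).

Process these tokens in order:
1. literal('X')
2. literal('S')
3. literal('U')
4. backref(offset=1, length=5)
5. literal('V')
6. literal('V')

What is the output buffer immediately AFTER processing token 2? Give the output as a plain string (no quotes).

Token 1: literal('X'). Output: "X"
Token 2: literal('S'). Output: "XS"

Answer: XS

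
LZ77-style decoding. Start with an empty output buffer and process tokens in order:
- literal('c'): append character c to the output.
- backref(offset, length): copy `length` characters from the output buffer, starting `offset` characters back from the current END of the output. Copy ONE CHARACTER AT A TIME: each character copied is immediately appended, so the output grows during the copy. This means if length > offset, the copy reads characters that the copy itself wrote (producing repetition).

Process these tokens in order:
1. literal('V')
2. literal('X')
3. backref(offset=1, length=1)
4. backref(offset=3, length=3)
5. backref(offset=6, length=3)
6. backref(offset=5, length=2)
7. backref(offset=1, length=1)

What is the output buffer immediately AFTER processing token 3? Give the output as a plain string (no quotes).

Token 1: literal('V'). Output: "V"
Token 2: literal('X'). Output: "VX"
Token 3: backref(off=1, len=1). Copied 'X' from pos 1. Output: "VXX"

Answer: VXX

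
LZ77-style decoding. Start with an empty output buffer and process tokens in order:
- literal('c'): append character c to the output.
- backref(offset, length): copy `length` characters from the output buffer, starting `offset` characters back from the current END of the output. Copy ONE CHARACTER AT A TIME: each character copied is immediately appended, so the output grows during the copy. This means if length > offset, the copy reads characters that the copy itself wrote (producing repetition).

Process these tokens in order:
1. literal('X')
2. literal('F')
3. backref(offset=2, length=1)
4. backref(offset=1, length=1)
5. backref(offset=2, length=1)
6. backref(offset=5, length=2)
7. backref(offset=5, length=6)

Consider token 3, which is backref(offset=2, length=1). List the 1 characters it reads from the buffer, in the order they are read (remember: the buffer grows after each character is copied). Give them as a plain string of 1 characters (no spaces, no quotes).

Answer: X

Derivation:
Token 1: literal('X'). Output: "X"
Token 2: literal('F'). Output: "XF"
Token 3: backref(off=2, len=1). Buffer before: "XF" (len 2)
  byte 1: read out[0]='X', append. Buffer now: "XFX"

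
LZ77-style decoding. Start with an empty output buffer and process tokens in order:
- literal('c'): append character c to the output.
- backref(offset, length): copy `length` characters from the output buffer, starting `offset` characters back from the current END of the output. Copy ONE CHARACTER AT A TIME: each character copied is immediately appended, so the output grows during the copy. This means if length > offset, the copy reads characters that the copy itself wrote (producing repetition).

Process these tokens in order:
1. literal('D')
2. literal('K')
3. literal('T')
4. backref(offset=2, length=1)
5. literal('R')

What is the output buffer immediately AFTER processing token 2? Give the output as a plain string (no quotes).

Answer: DK

Derivation:
Token 1: literal('D'). Output: "D"
Token 2: literal('K'). Output: "DK"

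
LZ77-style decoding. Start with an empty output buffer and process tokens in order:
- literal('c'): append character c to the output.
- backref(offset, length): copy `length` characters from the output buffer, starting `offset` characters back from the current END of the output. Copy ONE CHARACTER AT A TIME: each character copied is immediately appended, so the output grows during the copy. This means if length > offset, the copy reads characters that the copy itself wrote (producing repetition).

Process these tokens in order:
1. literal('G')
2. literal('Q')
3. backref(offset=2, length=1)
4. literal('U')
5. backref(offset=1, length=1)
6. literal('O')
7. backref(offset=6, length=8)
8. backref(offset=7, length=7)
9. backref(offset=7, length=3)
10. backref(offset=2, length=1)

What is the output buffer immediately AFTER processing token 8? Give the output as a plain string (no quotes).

Answer: GQGUUOGQGUUOGQQGUUOGQ

Derivation:
Token 1: literal('G'). Output: "G"
Token 2: literal('Q'). Output: "GQ"
Token 3: backref(off=2, len=1). Copied 'G' from pos 0. Output: "GQG"
Token 4: literal('U'). Output: "GQGU"
Token 5: backref(off=1, len=1). Copied 'U' from pos 3. Output: "GQGUU"
Token 6: literal('O'). Output: "GQGUUO"
Token 7: backref(off=6, len=8) (overlapping!). Copied 'GQGUUOGQ' from pos 0. Output: "GQGUUOGQGUUOGQ"
Token 8: backref(off=7, len=7). Copied 'QGUUOGQ' from pos 7. Output: "GQGUUOGQGUUOGQQGUUOGQ"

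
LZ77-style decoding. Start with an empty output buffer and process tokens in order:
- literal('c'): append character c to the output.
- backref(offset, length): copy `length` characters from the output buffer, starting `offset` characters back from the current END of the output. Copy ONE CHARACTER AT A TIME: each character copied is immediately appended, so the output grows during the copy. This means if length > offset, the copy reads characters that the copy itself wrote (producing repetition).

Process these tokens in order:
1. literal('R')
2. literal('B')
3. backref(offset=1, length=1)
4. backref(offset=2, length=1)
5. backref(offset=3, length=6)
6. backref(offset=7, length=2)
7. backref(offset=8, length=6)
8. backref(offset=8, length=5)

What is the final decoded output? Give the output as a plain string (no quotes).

Answer: RBBBBBBBBBBBBBBBBBBBBBB

Derivation:
Token 1: literal('R'). Output: "R"
Token 2: literal('B'). Output: "RB"
Token 3: backref(off=1, len=1). Copied 'B' from pos 1. Output: "RBB"
Token 4: backref(off=2, len=1). Copied 'B' from pos 1. Output: "RBBB"
Token 5: backref(off=3, len=6) (overlapping!). Copied 'BBBBBB' from pos 1. Output: "RBBBBBBBBB"
Token 6: backref(off=7, len=2). Copied 'BB' from pos 3. Output: "RBBBBBBBBBBB"
Token 7: backref(off=8, len=6). Copied 'BBBBBB' from pos 4. Output: "RBBBBBBBBBBBBBBBBB"
Token 8: backref(off=8, len=5). Copied 'BBBBB' from pos 10. Output: "RBBBBBBBBBBBBBBBBBBBBBB"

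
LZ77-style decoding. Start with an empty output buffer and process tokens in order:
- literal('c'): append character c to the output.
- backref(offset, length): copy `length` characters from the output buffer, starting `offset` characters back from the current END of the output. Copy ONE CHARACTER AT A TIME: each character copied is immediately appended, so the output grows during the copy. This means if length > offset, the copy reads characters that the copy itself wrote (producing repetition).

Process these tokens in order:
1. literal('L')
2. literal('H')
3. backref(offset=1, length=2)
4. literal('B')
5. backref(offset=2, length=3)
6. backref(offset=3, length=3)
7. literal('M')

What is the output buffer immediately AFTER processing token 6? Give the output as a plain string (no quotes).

Answer: LHHHBHBHHBH

Derivation:
Token 1: literal('L'). Output: "L"
Token 2: literal('H'). Output: "LH"
Token 3: backref(off=1, len=2) (overlapping!). Copied 'HH' from pos 1. Output: "LHHH"
Token 4: literal('B'). Output: "LHHHB"
Token 5: backref(off=2, len=3) (overlapping!). Copied 'HBH' from pos 3. Output: "LHHHBHBH"
Token 6: backref(off=3, len=3). Copied 'HBH' from pos 5. Output: "LHHHBHBHHBH"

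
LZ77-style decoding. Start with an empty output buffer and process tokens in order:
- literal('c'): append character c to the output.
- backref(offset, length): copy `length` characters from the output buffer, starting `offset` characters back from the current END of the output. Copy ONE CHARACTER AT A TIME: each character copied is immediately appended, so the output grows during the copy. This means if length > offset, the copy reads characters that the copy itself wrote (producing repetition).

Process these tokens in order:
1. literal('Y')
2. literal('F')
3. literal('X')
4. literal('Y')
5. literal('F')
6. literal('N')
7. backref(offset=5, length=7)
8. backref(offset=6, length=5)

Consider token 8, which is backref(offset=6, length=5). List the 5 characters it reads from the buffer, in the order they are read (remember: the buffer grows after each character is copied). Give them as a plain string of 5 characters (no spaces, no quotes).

Answer: XYFNF

Derivation:
Token 1: literal('Y'). Output: "Y"
Token 2: literal('F'). Output: "YF"
Token 3: literal('X'). Output: "YFX"
Token 4: literal('Y'). Output: "YFXY"
Token 5: literal('F'). Output: "YFXYF"
Token 6: literal('N'). Output: "YFXYFN"
Token 7: backref(off=5, len=7) (overlapping!). Copied 'FXYFNFX' from pos 1. Output: "YFXYFNFXYFNFX"
Token 8: backref(off=6, len=5). Buffer before: "YFXYFNFXYFNFX" (len 13)
  byte 1: read out[7]='X', append. Buffer now: "YFXYFNFXYFNFXX"
  byte 2: read out[8]='Y', append. Buffer now: "YFXYFNFXYFNFXXY"
  byte 3: read out[9]='F', append. Buffer now: "YFXYFNFXYFNFXXYF"
  byte 4: read out[10]='N', append. Buffer now: "YFXYFNFXYFNFXXYFN"
  byte 5: read out[11]='F', append. Buffer now: "YFXYFNFXYFNFXXYFNF"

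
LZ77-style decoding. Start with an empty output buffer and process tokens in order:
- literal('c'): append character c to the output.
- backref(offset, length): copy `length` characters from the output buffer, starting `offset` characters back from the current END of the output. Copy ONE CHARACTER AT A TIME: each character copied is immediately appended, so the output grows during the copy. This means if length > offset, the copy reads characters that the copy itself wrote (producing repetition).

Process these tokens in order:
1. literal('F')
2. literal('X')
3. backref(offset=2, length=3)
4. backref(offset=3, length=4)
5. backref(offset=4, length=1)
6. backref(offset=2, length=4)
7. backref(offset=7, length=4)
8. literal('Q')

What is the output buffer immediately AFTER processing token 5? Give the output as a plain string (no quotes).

Token 1: literal('F'). Output: "F"
Token 2: literal('X'). Output: "FX"
Token 3: backref(off=2, len=3) (overlapping!). Copied 'FXF' from pos 0. Output: "FXFXF"
Token 4: backref(off=3, len=4) (overlapping!). Copied 'FXFF' from pos 2. Output: "FXFXFFXFF"
Token 5: backref(off=4, len=1). Copied 'F' from pos 5. Output: "FXFXFFXFFF"

Answer: FXFXFFXFFF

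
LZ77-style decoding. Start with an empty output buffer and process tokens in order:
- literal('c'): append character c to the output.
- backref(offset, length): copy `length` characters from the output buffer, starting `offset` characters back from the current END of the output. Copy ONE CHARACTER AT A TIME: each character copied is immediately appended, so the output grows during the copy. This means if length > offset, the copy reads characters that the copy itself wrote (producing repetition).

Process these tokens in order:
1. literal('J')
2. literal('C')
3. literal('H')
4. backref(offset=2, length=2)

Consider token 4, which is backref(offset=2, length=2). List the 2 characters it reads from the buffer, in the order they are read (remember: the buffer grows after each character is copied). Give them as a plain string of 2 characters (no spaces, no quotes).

Token 1: literal('J'). Output: "J"
Token 2: literal('C'). Output: "JC"
Token 3: literal('H'). Output: "JCH"
Token 4: backref(off=2, len=2). Buffer before: "JCH" (len 3)
  byte 1: read out[1]='C', append. Buffer now: "JCHC"
  byte 2: read out[2]='H', append. Buffer now: "JCHCH"

Answer: CH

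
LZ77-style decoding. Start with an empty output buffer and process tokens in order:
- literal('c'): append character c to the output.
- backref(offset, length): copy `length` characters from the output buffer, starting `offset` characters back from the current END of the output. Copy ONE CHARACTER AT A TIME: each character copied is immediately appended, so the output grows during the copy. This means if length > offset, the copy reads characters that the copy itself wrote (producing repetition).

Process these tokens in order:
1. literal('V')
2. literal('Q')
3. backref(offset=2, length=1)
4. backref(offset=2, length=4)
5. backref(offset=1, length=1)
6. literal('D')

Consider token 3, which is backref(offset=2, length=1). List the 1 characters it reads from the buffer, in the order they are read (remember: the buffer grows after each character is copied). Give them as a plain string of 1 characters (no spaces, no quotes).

Token 1: literal('V'). Output: "V"
Token 2: literal('Q'). Output: "VQ"
Token 3: backref(off=2, len=1). Buffer before: "VQ" (len 2)
  byte 1: read out[0]='V', append. Buffer now: "VQV"

Answer: V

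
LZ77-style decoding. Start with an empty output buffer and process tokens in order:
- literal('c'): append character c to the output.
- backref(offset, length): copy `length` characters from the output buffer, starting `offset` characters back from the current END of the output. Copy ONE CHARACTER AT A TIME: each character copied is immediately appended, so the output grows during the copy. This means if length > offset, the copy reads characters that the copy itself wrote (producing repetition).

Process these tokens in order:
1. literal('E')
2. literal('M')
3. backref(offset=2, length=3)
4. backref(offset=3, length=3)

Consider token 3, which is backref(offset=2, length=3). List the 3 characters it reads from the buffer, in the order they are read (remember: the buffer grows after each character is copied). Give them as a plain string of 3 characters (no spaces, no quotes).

Token 1: literal('E'). Output: "E"
Token 2: literal('M'). Output: "EM"
Token 3: backref(off=2, len=3). Buffer before: "EM" (len 2)
  byte 1: read out[0]='E', append. Buffer now: "EME"
  byte 2: read out[1]='M', append. Buffer now: "EMEM"
  byte 3: read out[2]='E', append. Buffer now: "EMEME"

Answer: EME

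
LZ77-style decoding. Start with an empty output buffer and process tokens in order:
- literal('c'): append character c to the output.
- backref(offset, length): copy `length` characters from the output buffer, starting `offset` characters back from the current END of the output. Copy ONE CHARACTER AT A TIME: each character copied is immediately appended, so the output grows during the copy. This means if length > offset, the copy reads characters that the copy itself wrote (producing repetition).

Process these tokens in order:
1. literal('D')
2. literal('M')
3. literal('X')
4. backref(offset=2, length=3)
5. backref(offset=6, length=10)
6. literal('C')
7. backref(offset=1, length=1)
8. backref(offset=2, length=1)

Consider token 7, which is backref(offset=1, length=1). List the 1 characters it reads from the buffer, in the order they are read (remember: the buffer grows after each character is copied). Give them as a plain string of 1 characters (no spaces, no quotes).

Answer: C

Derivation:
Token 1: literal('D'). Output: "D"
Token 2: literal('M'). Output: "DM"
Token 3: literal('X'). Output: "DMX"
Token 4: backref(off=2, len=3) (overlapping!). Copied 'MXM' from pos 1. Output: "DMXMXM"
Token 5: backref(off=6, len=10) (overlapping!). Copied 'DMXMXMDMXM' from pos 0. Output: "DMXMXMDMXMXMDMXM"
Token 6: literal('C'). Output: "DMXMXMDMXMXMDMXMC"
Token 7: backref(off=1, len=1). Buffer before: "DMXMXMDMXMXMDMXMC" (len 17)
  byte 1: read out[16]='C', append. Buffer now: "DMXMXMDMXMXMDMXMCC"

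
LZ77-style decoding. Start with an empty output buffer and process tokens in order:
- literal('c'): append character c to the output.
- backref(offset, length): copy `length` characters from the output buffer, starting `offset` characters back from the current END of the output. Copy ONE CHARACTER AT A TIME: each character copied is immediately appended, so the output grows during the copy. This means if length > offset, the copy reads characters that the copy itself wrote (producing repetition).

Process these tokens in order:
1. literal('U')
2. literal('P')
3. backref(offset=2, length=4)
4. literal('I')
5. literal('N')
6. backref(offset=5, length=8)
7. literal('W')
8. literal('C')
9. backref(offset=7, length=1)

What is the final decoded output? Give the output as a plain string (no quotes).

Token 1: literal('U'). Output: "U"
Token 2: literal('P'). Output: "UP"
Token 3: backref(off=2, len=4) (overlapping!). Copied 'UPUP' from pos 0. Output: "UPUPUP"
Token 4: literal('I'). Output: "UPUPUPI"
Token 5: literal('N'). Output: "UPUPUPIN"
Token 6: backref(off=5, len=8) (overlapping!). Copied 'PUPINPUP' from pos 3. Output: "UPUPUPINPUPINPUP"
Token 7: literal('W'). Output: "UPUPUPINPUPINPUPW"
Token 8: literal('C'). Output: "UPUPUPINPUPINPUPWC"
Token 9: backref(off=7, len=1). Copied 'I' from pos 11. Output: "UPUPUPINPUPINPUPWCI"

Answer: UPUPUPINPUPINPUPWCI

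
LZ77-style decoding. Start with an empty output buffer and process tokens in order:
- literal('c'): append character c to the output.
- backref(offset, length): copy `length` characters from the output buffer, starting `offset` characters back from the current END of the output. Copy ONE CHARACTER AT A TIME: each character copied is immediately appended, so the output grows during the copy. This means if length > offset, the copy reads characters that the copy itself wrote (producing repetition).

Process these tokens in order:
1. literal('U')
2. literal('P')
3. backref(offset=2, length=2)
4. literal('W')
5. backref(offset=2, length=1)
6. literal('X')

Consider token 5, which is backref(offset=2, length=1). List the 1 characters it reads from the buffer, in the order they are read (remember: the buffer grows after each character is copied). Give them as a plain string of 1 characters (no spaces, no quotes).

Token 1: literal('U'). Output: "U"
Token 2: literal('P'). Output: "UP"
Token 3: backref(off=2, len=2). Copied 'UP' from pos 0. Output: "UPUP"
Token 4: literal('W'). Output: "UPUPW"
Token 5: backref(off=2, len=1). Buffer before: "UPUPW" (len 5)
  byte 1: read out[3]='P', append. Buffer now: "UPUPWP"

Answer: P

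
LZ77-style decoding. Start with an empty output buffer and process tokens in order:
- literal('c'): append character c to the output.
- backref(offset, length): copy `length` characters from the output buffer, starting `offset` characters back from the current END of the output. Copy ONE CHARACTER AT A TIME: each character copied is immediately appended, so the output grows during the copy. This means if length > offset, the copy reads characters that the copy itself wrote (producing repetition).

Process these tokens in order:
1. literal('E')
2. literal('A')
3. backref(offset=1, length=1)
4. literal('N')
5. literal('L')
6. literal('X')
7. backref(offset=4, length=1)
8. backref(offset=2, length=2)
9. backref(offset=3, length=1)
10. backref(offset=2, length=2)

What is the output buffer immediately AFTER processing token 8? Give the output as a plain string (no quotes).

Answer: EAANLXAXA

Derivation:
Token 1: literal('E'). Output: "E"
Token 2: literal('A'). Output: "EA"
Token 3: backref(off=1, len=1). Copied 'A' from pos 1. Output: "EAA"
Token 4: literal('N'). Output: "EAAN"
Token 5: literal('L'). Output: "EAANL"
Token 6: literal('X'). Output: "EAANLX"
Token 7: backref(off=4, len=1). Copied 'A' from pos 2. Output: "EAANLXA"
Token 8: backref(off=2, len=2). Copied 'XA' from pos 5. Output: "EAANLXAXA"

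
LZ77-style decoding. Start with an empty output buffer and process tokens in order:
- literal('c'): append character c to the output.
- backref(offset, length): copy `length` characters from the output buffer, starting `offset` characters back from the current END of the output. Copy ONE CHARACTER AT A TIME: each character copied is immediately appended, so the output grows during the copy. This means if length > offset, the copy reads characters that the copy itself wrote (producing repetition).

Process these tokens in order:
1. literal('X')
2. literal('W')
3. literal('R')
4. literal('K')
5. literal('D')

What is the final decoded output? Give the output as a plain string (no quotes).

Answer: XWRKD

Derivation:
Token 1: literal('X'). Output: "X"
Token 2: literal('W'). Output: "XW"
Token 3: literal('R'). Output: "XWR"
Token 4: literal('K'). Output: "XWRK"
Token 5: literal('D'). Output: "XWRKD"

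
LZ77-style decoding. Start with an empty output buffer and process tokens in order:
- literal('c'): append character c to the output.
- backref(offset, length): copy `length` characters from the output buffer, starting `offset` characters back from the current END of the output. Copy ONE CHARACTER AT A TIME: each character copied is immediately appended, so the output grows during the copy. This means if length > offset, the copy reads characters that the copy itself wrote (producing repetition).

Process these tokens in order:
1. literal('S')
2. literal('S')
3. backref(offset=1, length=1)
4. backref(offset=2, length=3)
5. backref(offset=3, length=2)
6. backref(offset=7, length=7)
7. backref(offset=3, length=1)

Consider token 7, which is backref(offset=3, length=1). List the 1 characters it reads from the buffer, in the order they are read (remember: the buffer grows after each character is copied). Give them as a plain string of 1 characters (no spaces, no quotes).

Answer: S

Derivation:
Token 1: literal('S'). Output: "S"
Token 2: literal('S'). Output: "SS"
Token 3: backref(off=1, len=1). Copied 'S' from pos 1. Output: "SSS"
Token 4: backref(off=2, len=3) (overlapping!). Copied 'SSS' from pos 1. Output: "SSSSSS"
Token 5: backref(off=3, len=2). Copied 'SS' from pos 3. Output: "SSSSSSSS"
Token 6: backref(off=7, len=7). Copied 'SSSSSSS' from pos 1. Output: "SSSSSSSSSSSSSSS"
Token 7: backref(off=3, len=1). Buffer before: "SSSSSSSSSSSSSSS" (len 15)
  byte 1: read out[12]='S', append. Buffer now: "SSSSSSSSSSSSSSSS"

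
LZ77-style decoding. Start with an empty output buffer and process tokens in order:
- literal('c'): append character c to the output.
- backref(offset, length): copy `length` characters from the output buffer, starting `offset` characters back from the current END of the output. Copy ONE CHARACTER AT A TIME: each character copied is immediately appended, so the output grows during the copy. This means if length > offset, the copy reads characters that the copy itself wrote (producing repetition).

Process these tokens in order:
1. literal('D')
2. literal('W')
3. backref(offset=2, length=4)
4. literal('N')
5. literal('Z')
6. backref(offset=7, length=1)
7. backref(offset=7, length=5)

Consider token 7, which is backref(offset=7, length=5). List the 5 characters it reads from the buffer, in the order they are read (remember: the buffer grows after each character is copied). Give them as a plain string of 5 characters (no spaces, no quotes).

Answer: DWDWN

Derivation:
Token 1: literal('D'). Output: "D"
Token 2: literal('W'). Output: "DW"
Token 3: backref(off=2, len=4) (overlapping!). Copied 'DWDW' from pos 0. Output: "DWDWDW"
Token 4: literal('N'). Output: "DWDWDWN"
Token 5: literal('Z'). Output: "DWDWDWNZ"
Token 6: backref(off=7, len=1). Copied 'W' from pos 1. Output: "DWDWDWNZW"
Token 7: backref(off=7, len=5). Buffer before: "DWDWDWNZW" (len 9)
  byte 1: read out[2]='D', append. Buffer now: "DWDWDWNZWD"
  byte 2: read out[3]='W', append. Buffer now: "DWDWDWNZWDW"
  byte 3: read out[4]='D', append. Buffer now: "DWDWDWNZWDWD"
  byte 4: read out[5]='W', append. Buffer now: "DWDWDWNZWDWDW"
  byte 5: read out[6]='N', append. Buffer now: "DWDWDWNZWDWDWN"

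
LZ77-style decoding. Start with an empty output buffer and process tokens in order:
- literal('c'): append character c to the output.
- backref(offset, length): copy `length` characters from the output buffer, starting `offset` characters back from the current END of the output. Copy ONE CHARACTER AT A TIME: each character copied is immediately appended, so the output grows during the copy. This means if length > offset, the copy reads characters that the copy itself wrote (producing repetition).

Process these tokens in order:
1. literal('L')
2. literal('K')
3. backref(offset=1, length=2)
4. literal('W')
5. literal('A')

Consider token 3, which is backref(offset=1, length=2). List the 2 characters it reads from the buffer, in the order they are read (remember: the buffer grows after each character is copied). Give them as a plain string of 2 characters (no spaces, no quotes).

Answer: KK

Derivation:
Token 1: literal('L'). Output: "L"
Token 2: literal('K'). Output: "LK"
Token 3: backref(off=1, len=2). Buffer before: "LK" (len 2)
  byte 1: read out[1]='K', append. Buffer now: "LKK"
  byte 2: read out[2]='K', append. Buffer now: "LKKK"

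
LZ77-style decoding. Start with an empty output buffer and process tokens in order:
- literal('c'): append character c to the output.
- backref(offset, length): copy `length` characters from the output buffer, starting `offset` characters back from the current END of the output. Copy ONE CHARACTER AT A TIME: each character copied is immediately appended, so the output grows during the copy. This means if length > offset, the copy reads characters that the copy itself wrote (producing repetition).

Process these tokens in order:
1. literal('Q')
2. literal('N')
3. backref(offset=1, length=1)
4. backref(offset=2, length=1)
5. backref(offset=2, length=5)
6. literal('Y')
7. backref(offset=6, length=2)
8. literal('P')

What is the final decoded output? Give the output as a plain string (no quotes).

Answer: QNNNNNNNNYNNP

Derivation:
Token 1: literal('Q'). Output: "Q"
Token 2: literal('N'). Output: "QN"
Token 3: backref(off=1, len=1). Copied 'N' from pos 1. Output: "QNN"
Token 4: backref(off=2, len=1). Copied 'N' from pos 1. Output: "QNNN"
Token 5: backref(off=2, len=5) (overlapping!). Copied 'NNNNN' from pos 2. Output: "QNNNNNNNN"
Token 6: literal('Y'). Output: "QNNNNNNNNY"
Token 7: backref(off=6, len=2). Copied 'NN' from pos 4. Output: "QNNNNNNNNYNN"
Token 8: literal('P'). Output: "QNNNNNNNNYNNP"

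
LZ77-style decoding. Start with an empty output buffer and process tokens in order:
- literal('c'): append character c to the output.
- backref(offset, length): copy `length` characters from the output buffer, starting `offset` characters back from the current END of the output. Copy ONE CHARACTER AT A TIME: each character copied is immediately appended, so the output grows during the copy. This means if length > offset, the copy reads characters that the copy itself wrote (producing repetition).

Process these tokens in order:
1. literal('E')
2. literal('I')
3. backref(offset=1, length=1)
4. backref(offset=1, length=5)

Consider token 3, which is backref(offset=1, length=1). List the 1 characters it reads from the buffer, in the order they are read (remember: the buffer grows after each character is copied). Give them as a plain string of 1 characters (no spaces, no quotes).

Token 1: literal('E'). Output: "E"
Token 2: literal('I'). Output: "EI"
Token 3: backref(off=1, len=1). Buffer before: "EI" (len 2)
  byte 1: read out[1]='I', append. Buffer now: "EII"

Answer: I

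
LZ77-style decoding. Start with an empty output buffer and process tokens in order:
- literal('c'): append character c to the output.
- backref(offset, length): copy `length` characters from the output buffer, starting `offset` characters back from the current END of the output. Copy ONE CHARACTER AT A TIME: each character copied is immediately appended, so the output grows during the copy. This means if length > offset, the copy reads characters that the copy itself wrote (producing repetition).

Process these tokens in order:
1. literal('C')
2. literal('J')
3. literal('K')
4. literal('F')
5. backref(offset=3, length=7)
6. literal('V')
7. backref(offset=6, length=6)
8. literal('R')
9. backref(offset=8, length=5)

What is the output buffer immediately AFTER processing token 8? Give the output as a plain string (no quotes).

Answer: CJKFJKFJKFJVFJKFJVR

Derivation:
Token 1: literal('C'). Output: "C"
Token 2: literal('J'). Output: "CJ"
Token 3: literal('K'). Output: "CJK"
Token 4: literal('F'). Output: "CJKF"
Token 5: backref(off=3, len=7) (overlapping!). Copied 'JKFJKFJ' from pos 1. Output: "CJKFJKFJKFJ"
Token 6: literal('V'). Output: "CJKFJKFJKFJV"
Token 7: backref(off=6, len=6). Copied 'FJKFJV' from pos 6. Output: "CJKFJKFJKFJVFJKFJV"
Token 8: literal('R'). Output: "CJKFJKFJKFJVFJKFJVR"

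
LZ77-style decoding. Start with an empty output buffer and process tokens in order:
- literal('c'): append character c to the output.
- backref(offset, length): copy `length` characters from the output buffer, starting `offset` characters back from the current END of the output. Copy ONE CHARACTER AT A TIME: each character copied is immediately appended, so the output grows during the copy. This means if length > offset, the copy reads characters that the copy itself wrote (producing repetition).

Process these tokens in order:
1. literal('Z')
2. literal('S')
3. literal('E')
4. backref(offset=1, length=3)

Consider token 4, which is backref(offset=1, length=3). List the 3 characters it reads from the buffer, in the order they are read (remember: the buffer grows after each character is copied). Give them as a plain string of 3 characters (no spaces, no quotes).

Token 1: literal('Z'). Output: "Z"
Token 2: literal('S'). Output: "ZS"
Token 3: literal('E'). Output: "ZSE"
Token 4: backref(off=1, len=3). Buffer before: "ZSE" (len 3)
  byte 1: read out[2]='E', append. Buffer now: "ZSEE"
  byte 2: read out[3]='E', append. Buffer now: "ZSEEE"
  byte 3: read out[4]='E', append. Buffer now: "ZSEEEE"

Answer: EEE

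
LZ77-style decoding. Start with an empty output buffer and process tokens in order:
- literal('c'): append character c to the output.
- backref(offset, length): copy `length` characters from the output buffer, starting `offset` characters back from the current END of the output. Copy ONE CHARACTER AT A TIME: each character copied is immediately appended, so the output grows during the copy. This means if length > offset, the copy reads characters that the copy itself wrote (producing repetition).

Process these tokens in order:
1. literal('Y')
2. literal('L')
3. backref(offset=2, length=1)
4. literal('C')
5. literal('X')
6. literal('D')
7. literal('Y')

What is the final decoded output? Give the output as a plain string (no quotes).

Token 1: literal('Y'). Output: "Y"
Token 2: literal('L'). Output: "YL"
Token 3: backref(off=2, len=1). Copied 'Y' from pos 0. Output: "YLY"
Token 4: literal('C'). Output: "YLYC"
Token 5: literal('X'). Output: "YLYCX"
Token 6: literal('D'). Output: "YLYCXD"
Token 7: literal('Y'). Output: "YLYCXDY"

Answer: YLYCXDY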